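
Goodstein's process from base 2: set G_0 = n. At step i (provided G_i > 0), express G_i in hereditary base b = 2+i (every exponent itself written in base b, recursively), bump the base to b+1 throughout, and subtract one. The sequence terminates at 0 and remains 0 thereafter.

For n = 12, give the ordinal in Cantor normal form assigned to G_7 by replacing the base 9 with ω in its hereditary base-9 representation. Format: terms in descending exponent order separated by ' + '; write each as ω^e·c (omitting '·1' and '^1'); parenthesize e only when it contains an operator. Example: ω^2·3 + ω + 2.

ω^(ω + 1) + ω^2·2 + ω + 2

[0] 12 ≡ 2^(2 + 1) + 2^2 (base 2). Lift 3: 108. −1: 107.
[1] 107 ≡ 3^(3 + 1) + 2·3^2 + 2·3 + 2 (base 3). Lift 4: 1066. −1: 1065.
[2] 1065 ≡ 4^(4 + 1) + 2·4^2 + 2·4 + 1 (base 4). Lift 5: 15686. −1: 15685.
[3] 15685 ≡ 5^(5 + 1) + 2·5^2 + 2·5 (base 5). Lift 6: 280020. −1: 280019.
[4] 280019 ≡ 6^(6 + 1) + 2·6^2 + 6 + 5 (base 6). Lift 7: 5764911. −1: 5764910.
[5] 5764910 ≡ 7^(7 + 1) + 2·7^2 + 7 + 4 (base 7). Lift 8: 134217868. −1: 134217867.
[6] 134217867 ≡ 8^(8 + 1) + 2·8^2 + 8 + 3 (base 8). Lift 9: 3486784575. −1: 3486784574.
[7] 3486784574 ≡ 9^(9 + 1) + 2·9^2 + 9 + 2 (base 9). Lift 10: 100000000212. −1: 100000000211.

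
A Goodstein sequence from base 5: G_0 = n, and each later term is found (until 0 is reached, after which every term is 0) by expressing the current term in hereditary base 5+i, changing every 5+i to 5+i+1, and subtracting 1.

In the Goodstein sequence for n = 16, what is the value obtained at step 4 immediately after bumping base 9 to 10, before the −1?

G_0 = 16. HB_5(16) = 3·5 + 1. Bump = 19. G_1 = 18.
G_1 = 18. HB_6(18) = 3·6. Bump = 21. G_2 = 20.
G_2 = 20. HB_7(20) = 2·7 + 6. Bump = 22. G_3 = 21.
G_3 = 21. HB_8(21) = 2·8 + 5. Bump = 23. G_4 = 22.
G_4 = 22. HB_9(22) = 2·9 + 4. Bump = 24. G_5 = 23.

24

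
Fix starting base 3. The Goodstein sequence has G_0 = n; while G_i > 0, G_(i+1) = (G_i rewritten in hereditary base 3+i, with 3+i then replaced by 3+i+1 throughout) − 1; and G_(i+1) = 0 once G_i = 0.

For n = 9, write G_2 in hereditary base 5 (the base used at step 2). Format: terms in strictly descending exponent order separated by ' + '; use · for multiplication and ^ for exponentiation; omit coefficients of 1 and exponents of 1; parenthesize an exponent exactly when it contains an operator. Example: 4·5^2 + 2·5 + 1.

(0) 9|_3 = 3^2 ↦ 4^2|_4 = 16 ⇒ 15
(1) 15|_4 = 3·4 + 3 ↦ 3·5 + 3|_5 = 18 ⇒ 17
(2) 17|_5 = 3·5 + 2 ↦ 3·6 + 2|_6 = 20 ⇒ 19

3·5 + 2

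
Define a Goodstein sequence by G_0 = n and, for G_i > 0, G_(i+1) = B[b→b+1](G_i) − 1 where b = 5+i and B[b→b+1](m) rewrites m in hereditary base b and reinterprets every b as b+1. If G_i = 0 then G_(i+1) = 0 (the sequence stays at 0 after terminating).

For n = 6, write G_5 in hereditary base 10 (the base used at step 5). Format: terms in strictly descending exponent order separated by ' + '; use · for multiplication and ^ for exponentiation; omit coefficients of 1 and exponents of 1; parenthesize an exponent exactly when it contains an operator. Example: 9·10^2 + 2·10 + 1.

base 5: 6 = 5 + 1; at 6: 6 + 1 = 7; next = 6
base 6: 6 = 6; at 7: 7 = 7; next = 6
base 7: 6 = 6; at 8: 6 = 6; next = 5
base 8: 5 = 5; at 9: 5 = 5; next = 4
base 9: 4 = 4; at 10: 4 = 4; next = 3
base 10: 3 = 3; at 11: 3 = 3; next = 2

3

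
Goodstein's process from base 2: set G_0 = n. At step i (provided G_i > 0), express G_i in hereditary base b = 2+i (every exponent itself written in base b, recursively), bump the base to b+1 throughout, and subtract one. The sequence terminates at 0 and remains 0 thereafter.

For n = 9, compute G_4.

140743

i=0: 9 = 2^(2 + 1) + 1 (b=2); 2→3: 3^(3 + 1) + 1 = 82; 82−1 = 81
i=1: 81 = 3^(3 + 1) (b=3); 3→4: 4^(4 + 1) = 1024; 1024−1 = 1023
i=2: 1023 = 3·4^4 + 3·4^3 + 3·4^2 + 3·4 + 3 (b=4); 4→5: 3·5^5 + 3·5^3 + 3·5^2 + 3·5 + 3 = 9843; 9843−1 = 9842
i=3: 9842 = 3·5^5 + 3·5^3 + 3·5^2 + 3·5 + 2 (b=5); 5→6: 3·6^6 + 3·6^3 + 3·6^2 + 3·6 + 2 = 140744; 140744−1 = 140743
i=4: 140743 = 3·6^6 + 3·6^3 + 3·6^2 + 3·6 + 1 (b=6); 6→7: 3·7^7 + 3·7^3 + 3·7^2 + 3·7 + 1 = 2471827; 2471827−1 = 2471826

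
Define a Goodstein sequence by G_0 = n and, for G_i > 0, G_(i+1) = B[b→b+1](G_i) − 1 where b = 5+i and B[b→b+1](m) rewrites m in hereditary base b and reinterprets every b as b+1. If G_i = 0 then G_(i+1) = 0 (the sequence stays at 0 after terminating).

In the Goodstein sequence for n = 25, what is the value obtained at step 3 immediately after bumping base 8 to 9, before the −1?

48

i=0: 25 = 5^2 (b=5); 5→6: 6^2 = 36; 36−1 = 35
i=1: 35 = 5·6 + 5 (b=6); 6→7: 5·7 + 5 = 40; 40−1 = 39
i=2: 39 = 5·7 + 4 (b=7); 7→8: 5·8 + 4 = 44; 44−1 = 43
i=3: 43 = 5·8 + 3 (b=8); 8→9: 5·9 + 3 = 48; 48−1 = 47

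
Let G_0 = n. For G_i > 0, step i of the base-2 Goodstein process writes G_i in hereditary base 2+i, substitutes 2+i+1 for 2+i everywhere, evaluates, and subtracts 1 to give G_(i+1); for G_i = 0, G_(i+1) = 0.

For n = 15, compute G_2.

1283

step 0: 15 = 2^(2 + 1) + 2^2 + 2 + 1; sub 3 for 2: 3^(3 + 1) + 3^3 + 3 + 1; = 112; G_1 = 112−1 = 111
step 1: 111 = 3^(3 + 1) + 3^3 + 3; sub 4 for 3: 4^(4 + 1) + 4^4 + 4; = 1284; G_2 = 1284−1 = 1283
step 2: 1283 = 4^(4 + 1) + 4^4 + 3; sub 5 for 4: 5^(5 + 1) + 5^5 + 3; = 18753; G_3 = 18753−1 = 18752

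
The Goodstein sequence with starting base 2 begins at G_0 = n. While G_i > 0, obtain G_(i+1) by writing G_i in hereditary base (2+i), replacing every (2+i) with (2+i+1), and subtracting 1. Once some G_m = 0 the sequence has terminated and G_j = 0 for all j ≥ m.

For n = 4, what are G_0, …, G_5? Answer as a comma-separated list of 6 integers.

G_0=4  [base 2] 2^2  →[2↦3]→  3^3 = 27  −1 ⇒ G_1=26
G_1=26  [base 3] 2·3^2 + 2·3 + 2  →[3↦4]→  2·4^2 + 2·4 + 2 = 42  −1 ⇒ G_2=41
G_2=41  [base 4] 2·4^2 + 2·4 + 1  →[4↦5]→  2·5^2 + 2·5 + 1 = 61  −1 ⇒ G_3=60
G_3=60  [base 5] 2·5^2 + 2·5  →[5↦6]→  2·6^2 + 2·6 = 84  −1 ⇒ G_4=83
G_4=83  [base 6] 2·6^2 + 6 + 5  →[6↦7]→  2·7^2 + 7 + 5 = 110  −1 ⇒ G_5=109

4, 26, 41, 60, 83, 109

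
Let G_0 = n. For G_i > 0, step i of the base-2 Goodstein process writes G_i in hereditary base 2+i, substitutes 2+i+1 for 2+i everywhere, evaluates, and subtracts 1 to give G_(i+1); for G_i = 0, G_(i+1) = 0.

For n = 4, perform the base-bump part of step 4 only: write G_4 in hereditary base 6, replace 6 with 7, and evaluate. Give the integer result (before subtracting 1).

110

step 0: 4 = 2^2; sub 3 for 2: 3^3; = 27; G_1 = 27−1 = 26
step 1: 26 = 2·3^2 + 2·3 + 2; sub 4 for 3: 2·4^2 + 2·4 + 2; = 42; G_2 = 42−1 = 41
step 2: 41 = 2·4^2 + 2·4 + 1; sub 5 for 4: 2·5^2 + 2·5 + 1; = 61; G_3 = 61−1 = 60
step 3: 60 = 2·5^2 + 2·5; sub 6 for 5: 2·6^2 + 2·6; = 84; G_4 = 84−1 = 83
step 4: 83 = 2·6^2 + 6 + 5; sub 7 for 6: 2·7^2 + 7 + 5; = 110; G_5 = 110−1 = 109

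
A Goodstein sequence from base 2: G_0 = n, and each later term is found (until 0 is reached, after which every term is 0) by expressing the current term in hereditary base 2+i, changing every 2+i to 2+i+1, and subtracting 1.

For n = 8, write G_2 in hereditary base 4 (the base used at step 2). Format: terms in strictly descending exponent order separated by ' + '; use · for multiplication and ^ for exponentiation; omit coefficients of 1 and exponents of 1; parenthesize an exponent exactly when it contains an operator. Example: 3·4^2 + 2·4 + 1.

2·4^4 + 2·4^2 + 2·4 + 1

(0) 8|_2 = 2^(2 + 1) ↦ 3^(3 + 1)|_3 = 81 ⇒ 80
(1) 80|_3 = 2·3^3 + 2·3^2 + 2·3 + 2 ↦ 2·4^4 + 2·4^2 + 2·4 + 2|_4 = 554 ⇒ 553
(2) 553|_4 = 2·4^4 + 2·4^2 + 2·4 + 1 ↦ 2·5^5 + 2·5^2 + 2·5 + 1|_5 = 6311 ⇒ 6310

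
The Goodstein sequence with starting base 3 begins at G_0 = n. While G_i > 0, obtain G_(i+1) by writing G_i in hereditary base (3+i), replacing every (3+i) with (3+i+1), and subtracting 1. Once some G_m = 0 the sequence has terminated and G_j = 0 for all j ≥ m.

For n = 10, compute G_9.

43

(0) 10|_3 = 3^2 + 1 ↦ 4^2 + 1|_4 = 17 ⇒ 16
(1) 16|_4 = 4^2 ↦ 5^2|_5 = 25 ⇒ 24
(2) 24|_5 = 4·5 + 4 ↦ 4·6 + 4|_6 = 28 ⇒ 27
(3) 27|_6 = 4·6 + 3 ↦ 4·7 + 3|_7 = 31 ⇒ 30
(4) 30|_7 = 4·7 + 2 ↦ 4·8 + 2|_8 = 34 ⇒ 33
(5) 33|_8 = 4·8 + 1 ↦ 4·9 + 1|_9 = 37 ⇒ 36
(6) 36|_9 = 4·9 ↦ 4·10|_10 = 40 ⇒ 39
(7) 39|_10 = 3·10 + 9 ↦ 3·11 + 9|_11 = 42 ⇒ 41
(8) 41|_11 = 3·11 + 8 ↦ 3·12 + 8|_12 = 44 ⇒ 43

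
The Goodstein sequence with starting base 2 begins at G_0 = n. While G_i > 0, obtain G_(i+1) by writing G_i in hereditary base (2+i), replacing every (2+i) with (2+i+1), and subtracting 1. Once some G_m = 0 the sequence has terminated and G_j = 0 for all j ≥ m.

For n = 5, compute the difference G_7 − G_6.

(0) 5|_2 = 2^2 + 1 ↦ 3^3 + 1|_3 = 28 ⇒ 27
(1) 27|_3 = 3^3 ↦ 4^4|_4 = 256 ⇒ 255
(2) 255|_4 = 3·4^3 + 3·4^2 + 3·4 + 3 ↦ 3·5^3 + 3·5^2 + 3·5 + 3|_5 = 468 ⇒ 467
(3) 467|_5 = 3·5^3 + 3·5^2 + 3·5 + 2 ↦ 3·6^3 + 3·6^2 + 3·6 + 2|_6 = 776 ⇒ 775
(4) 775|_6 = 3·6^3 + 3·6^2 + 3·6 + 1 ↦ 3·7^3 + 3·7^2 + 3·7 + 1|_7 = 1198 ⇒ 1197
(5) 1197|_7 = 3·7^3 + 3·7^2 + 3·7 ↦ 3·8^3 + 3·8^2 + 3·8|_8 = 1752 ⇒ 1751
(6) 1751|_8 = 3·8^3 + 3·8^2 + 2·8 + 7 ↦ 3·9^3 + 3·9^2 + 2·9 + 7|_9 = 2455 ⇒ 2454

703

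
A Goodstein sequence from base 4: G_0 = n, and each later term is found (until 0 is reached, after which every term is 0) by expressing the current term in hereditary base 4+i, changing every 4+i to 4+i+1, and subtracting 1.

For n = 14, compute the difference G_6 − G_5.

1

step 0: 14 = 3·4 + 2; sub 5 for 4: 3·5 + 2; = 17; G_1 = 17−1 = 16
step 1: 16 = 3·5 + 1; sub 6 for 5: 3·6 + 1; = 19; G_2 = 19−1 = 18
step 2: 18 = 3·6; sub 7 for 6: 3·7; = 21; G_3 = 21−1 = 20
step 3: 20 = 2·7 + 6; sub 8 for 7: 2·8 + 6; = 22; G_4 = 22−1 = 21
step 4: 21 = 2·8 + 5; sub 9 for 8: 2·9 + 5; = 23; G_5 = 23−1 = 22
step 5: 22 = 2·9 + 4; sub 10 for 9: 2·10 + 4; = 24; G_6 = 24−1 = 23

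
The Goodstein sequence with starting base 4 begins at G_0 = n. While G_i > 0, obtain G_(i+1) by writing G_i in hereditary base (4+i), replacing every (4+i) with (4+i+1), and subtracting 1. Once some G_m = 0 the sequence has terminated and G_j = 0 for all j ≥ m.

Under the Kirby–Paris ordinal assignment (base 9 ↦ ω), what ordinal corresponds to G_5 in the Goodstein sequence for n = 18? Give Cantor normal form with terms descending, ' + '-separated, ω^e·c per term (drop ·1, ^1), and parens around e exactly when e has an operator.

ω·6 + 4

base 4: 18 = 4^2 + 2; at 5: 5^2 + 2 = 27; next = 26
base 5: 26 = 5^2 + 1; at 6: 6^2 + 1 = 37; next = 36
base 6: 36 = 6^2; at 7: 7^2 = 49; next = 48
base 7: 48 = 6·7 + 6; at 8: 6·8 + 6 = 54; next = 53
base 8: 53 = 6·8 + 5; at 9: 6·9 + 5 = 59; next = 58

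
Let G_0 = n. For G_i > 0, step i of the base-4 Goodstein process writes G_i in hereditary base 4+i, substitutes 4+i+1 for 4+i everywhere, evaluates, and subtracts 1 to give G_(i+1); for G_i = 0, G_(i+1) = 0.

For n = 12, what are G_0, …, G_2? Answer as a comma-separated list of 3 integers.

12, 14, 15

step 0: 12 = 3·4; sub 5 for 4: 3·5; = 15; G_1 = 15−1 = 14
step 1: 14 = 2·5 + 4; sub 6 for 5: 2·6 + 4; = 16; G_2 = 16−1 = 15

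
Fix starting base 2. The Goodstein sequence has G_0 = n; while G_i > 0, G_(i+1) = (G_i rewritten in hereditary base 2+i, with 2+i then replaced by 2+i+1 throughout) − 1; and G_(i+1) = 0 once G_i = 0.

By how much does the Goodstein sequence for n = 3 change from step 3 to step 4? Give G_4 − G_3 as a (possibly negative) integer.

-1

step 0: 3 = 2 + 1; sub 3 for 2: 3 + 1; = 4; G_1 = 4−1 = 3
step 1: 3 = 3; sub 4 for 3: 4; = 4; G_2 = 4−1 = 3
step 2: 3 = 3; sub 5 for 4: 3; = 3; G_3 = 3−1 = 2
step 3: 2 = 2; sub 6 for 5: 2; = 2; G_4 = 2−1 = 1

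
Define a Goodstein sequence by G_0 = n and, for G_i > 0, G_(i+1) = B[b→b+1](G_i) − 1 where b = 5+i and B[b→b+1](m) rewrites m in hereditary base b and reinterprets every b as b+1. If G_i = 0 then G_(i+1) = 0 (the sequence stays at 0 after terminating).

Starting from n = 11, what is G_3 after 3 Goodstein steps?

[0] 11 ≡ 2·5 + 1 (base 5). Lift 6: 13. −1: 12.
[1] 12 ≡ 2·6 (base 6). Lift 7: 14. −1: 13.
[2] 13 ≡ 7 + 6 (base 7). Lift 8: 14. −1: 13.
[3] 13 ≡ 8 + 5 (base 8). Lift 9: 14. −1: 13.

13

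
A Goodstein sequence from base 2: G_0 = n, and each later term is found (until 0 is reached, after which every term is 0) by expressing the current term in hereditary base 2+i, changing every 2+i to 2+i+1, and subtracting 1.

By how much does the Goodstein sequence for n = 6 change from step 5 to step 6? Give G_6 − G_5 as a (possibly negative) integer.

89204

G_0 = 6. HB_2(6) = 2^2 + 2. Bump = 30. G_1 = 29.
G_1 = 29. HB_3(29) = 3^3 + 2. Bump = 258. G_2 = 257.
G_2 = 257. HB_4(257) = 4^4 + 1. Bump = 3126. G_3 = 3125.
G_3 = 3125. HB_5(3125) = 5^5. Bump = 46656. G_4 = 46655.
G_4 = 46655. HB_6(46655) = 5·6^5 + 5·6^4 + 5·6^3 + 5·6^2 + 5·6 + 5. Bump = 98040. G_5 = 98039.
G_5 = 98039. HB_7(98039) = 5·7^5 + 5·7^4 + 5·7^3 + 5·7^2 + 5·7 + 4. Bump = 187244. G_6 = 187243.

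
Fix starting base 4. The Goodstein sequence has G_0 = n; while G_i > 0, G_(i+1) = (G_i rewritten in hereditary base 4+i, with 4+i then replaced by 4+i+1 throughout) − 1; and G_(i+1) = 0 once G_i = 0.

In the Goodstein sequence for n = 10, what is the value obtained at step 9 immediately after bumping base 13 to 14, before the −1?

[0] 10 ≡ 2·4 + 2 (base 4). Lift 5: 12. −1: 11.
[1] 11 ≡ 2·5 + 1 (base 5). Lift 6: 13. −1: 12.
[2] 12 ≡ 2·6 (base 6). Lift 7: 14. −1: 13.
[3] 13 ≡ 7 + 6 (base 7). Lift 8: 14. −1: 13.
[4] 13 ≡ 8 + 5 (base 8). Lift 9: 14. −1: 13.
[5] 13 ≡ 9 + 4 (base 9). Lift 10: 14. −1: 13.
[6] 13 ≡ 10 + 3 (base 10). Lift 11: 14. −1: 13.
[7] 13 ≡ 11 + 2 (base 11). Lift 12: 14. −1: 13.
[8] 13 ≡ 12 + 1 (base 12). Lift 13: 14. −1: 13.

14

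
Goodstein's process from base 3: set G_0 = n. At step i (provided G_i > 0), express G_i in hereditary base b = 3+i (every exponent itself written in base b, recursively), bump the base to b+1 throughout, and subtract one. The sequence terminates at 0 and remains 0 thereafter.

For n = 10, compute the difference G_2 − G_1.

base 3: 10 = 3^2 + 1; at 4: 4^2 + 1 = 17; next = 16
base 4: 16 = 4^2; at 5: 5^2 = 25; next = 24

8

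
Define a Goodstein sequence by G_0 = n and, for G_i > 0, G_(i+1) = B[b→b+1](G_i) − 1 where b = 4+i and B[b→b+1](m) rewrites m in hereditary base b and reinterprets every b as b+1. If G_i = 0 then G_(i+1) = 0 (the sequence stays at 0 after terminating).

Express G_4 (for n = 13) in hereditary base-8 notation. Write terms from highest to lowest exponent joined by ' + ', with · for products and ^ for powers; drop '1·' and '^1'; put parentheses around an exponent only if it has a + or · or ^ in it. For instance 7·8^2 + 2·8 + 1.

2·8 + 3

base 4: 13 = 3·4 + 1; at 5: 3·5 + 1 = 16; next = 15
base 5: 15 = 3·5; at 6: 3·6 = 18; next = 17
base 6: 17 = 2·6 + 5; at 7: 2·7 + 5 = 19; next = 18
base 7: 18 = 2·7 + 4; at 8: 2·8 + 4 = 20; next = 19
base 8: 19 = 2·8 + 3; at 9: 2·9 + 3 = 21; next = 20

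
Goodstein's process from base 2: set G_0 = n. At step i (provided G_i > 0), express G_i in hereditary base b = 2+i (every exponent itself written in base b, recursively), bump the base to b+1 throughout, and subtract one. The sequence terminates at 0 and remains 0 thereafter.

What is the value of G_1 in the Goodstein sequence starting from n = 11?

G_0=11  [base 2] 2^(2 + 1) + 2 + 1  →[2↦3]→  3^(3 + 1) + 3 + 1 = 85  −1 ⇒ G_1=84
G_1=84  [base 3] 3^(3 + 1) + 3  →[3↦4]→  4^(4 + 1) + 4 = 1028  −1 ⇒ G_2=1027

84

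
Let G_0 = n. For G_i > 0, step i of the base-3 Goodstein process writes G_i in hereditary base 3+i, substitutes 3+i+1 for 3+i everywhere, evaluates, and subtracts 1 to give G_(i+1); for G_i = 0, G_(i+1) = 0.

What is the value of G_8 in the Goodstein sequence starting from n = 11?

55

[0] 11 ≡ 3^2 + 2 (base 3). Lift 4: 18. −1: 17.
[1] 17 ≡ 4^2 + 1 (base 4). Lift 5: 26. −1: 25.
[2] 25 ≡ 5^2 (base 5). Lift 6: 36. −1: 35.
[3] 35 ≡ 5·6 + 5 (base 6). Lift 7: 40. −1: 39.
[4] 39 ≡ 5·7 + 4 (base 7). Lift 8: 44. −1: 43.
[5] 43 ≡ 5·8 + 3 (base 8). Lift 9: 48. −1: 47.
[6] 47 ≡ 5·9 + 2 (base 9). Lift 10: 52. −1: 51.
[7] 51 ≡ 5·10 + 1 (base 10). Lift 11: 56. −1: 55.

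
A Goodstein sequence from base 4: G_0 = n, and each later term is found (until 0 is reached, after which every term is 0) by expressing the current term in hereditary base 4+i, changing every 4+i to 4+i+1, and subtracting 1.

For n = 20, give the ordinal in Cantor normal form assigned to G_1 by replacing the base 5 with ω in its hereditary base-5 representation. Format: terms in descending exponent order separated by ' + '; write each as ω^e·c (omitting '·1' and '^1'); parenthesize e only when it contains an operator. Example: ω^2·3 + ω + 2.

step 0: 20 = 4^2 + 4; sub 5 for 4: 5^2 + 5; = 30; G_1 = 30−1 = 29
step 1: 29 = 5^2 + 4; sub 6 for 5: 6^2 + 4; = 40; G_2 = 40−1 = 39

ω^2 + 4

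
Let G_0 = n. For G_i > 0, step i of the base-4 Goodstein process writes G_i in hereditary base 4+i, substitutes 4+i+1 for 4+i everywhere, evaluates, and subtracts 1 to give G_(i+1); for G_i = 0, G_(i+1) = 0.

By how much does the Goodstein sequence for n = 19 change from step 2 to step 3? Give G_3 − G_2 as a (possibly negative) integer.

19 —HB4→ 4^2 + 3 —bump→ 5^2 + 3 = 28 —(−1)→ 27
27 —HB5→ 5^2 + 2 —bump→ 6^2 + 2 = 38 —(−1)→ 37
37 —HB6→ 6^2 + 1 —bump→ 7^2 + 1 = 50 —(−1)→ 49

12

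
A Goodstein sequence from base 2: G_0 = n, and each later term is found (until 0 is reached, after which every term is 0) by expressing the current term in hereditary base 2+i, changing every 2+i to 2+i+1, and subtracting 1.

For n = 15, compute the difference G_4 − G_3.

base 2: 15 = 2^(2 + 1) + 2^2 + 2 + 1; at 3: 3^(3 + 1) + 3^3 + 3 + 1 = 112; next = 111
base 3: 111 = 3^(3 + 1) + 3^3 + 3; at 4: 4^(4 + 1) + 4^4 + 4 = 1284; next = 1283
base 4: 1283 = 4^(4 + 1) + 4^4 + 3; at 5: 5^(5 + 1) + 5^5 + 3 = 18753; next = 18752
base 5: 18752 = 5^(5 + 1) + 5^5 + 2; at 6: 6^(6 + 1) + 6^6 + 2 = 326594; next = 326593

307841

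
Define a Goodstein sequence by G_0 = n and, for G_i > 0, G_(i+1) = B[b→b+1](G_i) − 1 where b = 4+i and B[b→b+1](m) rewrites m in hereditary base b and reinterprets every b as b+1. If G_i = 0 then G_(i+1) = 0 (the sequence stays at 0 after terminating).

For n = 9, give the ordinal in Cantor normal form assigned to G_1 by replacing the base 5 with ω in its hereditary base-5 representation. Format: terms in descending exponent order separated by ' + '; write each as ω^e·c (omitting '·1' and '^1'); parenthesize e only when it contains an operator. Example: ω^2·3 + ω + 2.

[0] 9 ≡ 2·4 + 1 (base 4). Lift 5: 11. −1: 10.
[1] 10 ≡ 2·5 (base 5). Lift 6: 12. −1: 11.

ω·2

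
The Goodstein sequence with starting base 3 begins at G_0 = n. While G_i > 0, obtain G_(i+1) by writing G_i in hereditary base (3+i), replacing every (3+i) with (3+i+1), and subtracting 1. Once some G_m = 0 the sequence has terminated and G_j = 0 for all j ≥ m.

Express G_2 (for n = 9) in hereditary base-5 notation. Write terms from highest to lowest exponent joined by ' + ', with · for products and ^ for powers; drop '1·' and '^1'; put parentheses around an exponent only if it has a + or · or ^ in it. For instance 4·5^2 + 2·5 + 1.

base 3: 9 = 3^2; at 4: 4^2 = 16; next = 15
base 4: 15 = 3·4 + 3; at 5: 3·5 + 3 = 18; next = 17

3·5 + 2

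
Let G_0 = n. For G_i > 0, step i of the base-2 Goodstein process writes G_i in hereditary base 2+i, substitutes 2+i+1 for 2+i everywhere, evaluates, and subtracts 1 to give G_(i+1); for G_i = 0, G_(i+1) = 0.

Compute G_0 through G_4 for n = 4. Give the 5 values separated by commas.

G_0=4  [base 2] 2^2  →[2↦3]→  3^3 = 27  −1 ⇒ G_1=26
G_1=26  [base 3] 2·3^2 + 2·3 + 2  →[3↦4]→  2·4^2 + 2·4 + 2 = 42  −1 ⇒ G_2=41
G_2=41  [base 4] 2·4^2 + 2·4 + 1  →[4↦5]→  2·5^2 + 2·5 + 1 = 61  −1 ⇒ G_3=60
G_3=60  [base 5] 2·5^2 + 2·5  →[5↦6]→  2·6^2 + 2·6 = 84  −1 ⇒ G_4=83

4, 26, 41, 60, 83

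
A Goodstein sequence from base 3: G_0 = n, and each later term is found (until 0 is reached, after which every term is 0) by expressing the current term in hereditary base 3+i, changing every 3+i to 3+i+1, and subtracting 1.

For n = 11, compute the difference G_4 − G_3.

G_0=11  [base 3] 3^2 + 2  →[3↦4]→  4^2 + 2 = 18  −1 ⇒ G_1=17
G_1=17  [base 4] 4^2 + 1  →[4↦5]→  5^2 + 1 = 26  −1 ⇒ G_2=25
G_2=25  [base 5] 5^2  →[5↦6]→  6^2 = 36  −1 ⇒ G_3=35
G_3=35  [base 6] 5·6 + 5  →[6↦7]→  5·7 + 5 = 40  −1 ⇒ G_4=39

4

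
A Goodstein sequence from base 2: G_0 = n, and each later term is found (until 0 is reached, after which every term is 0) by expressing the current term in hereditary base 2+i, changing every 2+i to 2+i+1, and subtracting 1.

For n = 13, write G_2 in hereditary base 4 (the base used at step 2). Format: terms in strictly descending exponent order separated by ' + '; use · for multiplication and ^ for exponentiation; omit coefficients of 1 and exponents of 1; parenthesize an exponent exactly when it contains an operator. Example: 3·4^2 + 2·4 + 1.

[0] 13 ≡ 2^(2 + 1) + 2^2 + 1 (base 2). Lift 3: 109. −1: 108.
[1] 108 ≡ 3^(3 + 1) + 3^3 (base 3). Lift 4: 1280. −1: 1279.
[2] 1279 ≡ 4^(4 + 1) + 3·4^3 + 3·4^2 + 3·4 + 3 (base 4). Lift 5: 16093. −1: 16092.

4^(4 + 1) + 3·4^3 + 3·4^2 + 3·4 + 3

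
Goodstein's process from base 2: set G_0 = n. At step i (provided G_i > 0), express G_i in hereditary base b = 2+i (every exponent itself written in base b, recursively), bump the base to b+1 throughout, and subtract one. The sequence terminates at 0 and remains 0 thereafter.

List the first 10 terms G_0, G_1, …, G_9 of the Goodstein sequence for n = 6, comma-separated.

6, 29, 257, 3125, 46655, 98039, 187243, 332147, 555551, 885775

G_0=6  [base 2] 2^2 + 2  →[2↦3]→  3^3 + 3 = 30  −1 ⇒ G_1=29
G_1=29  [base 3] 3^3 + 2  →[3↦4]→  4^4 + 2 = 258  −1 ⇒ G_2=257
G_2=257  [base 4] 4^4 + 1  →[4↦5]→  5^5 + 1 = 3126  −1 ⇒ G_3=3125
G_3=3125  [base 5] 5^5  →[5↦6]→  6^6 = 46656  −1 ⇒ G_4=46655
G_4=46655  [base 6] 5·6^5 + 5·6^4 + 5·6^3 + 5·6^2 + 5·6 + 5  →[6↦7]→  5·7^5 + 5·7^4 + 5·7^3 + 5·7^2 + 5·7 + 5 = 98040  −1 ⇒ G_5=98039
G_5=98039  [base 7] 5·7^5 + 5·7^4 + 5·7^3 + 5·7^2 + 5·7 + 4  →[7↦8]→  5·8^5 + 5·8^4 + 5·8^3 + 5·8^2 + 5·8 + 4 = 187244  −1 ⇒ G_6=187243
G_6=187243  [base 8] 5·8^5 + 5·8^4 + 5·8^3 + 5·8^2 + 5·8 + 3  →[8↦9]→  5·9^5 + 5·9^4 + 5·9^3 + 5·9^2 + 5·9 + 3 = 332148  −1 ⇒ G_7=332147
G_7=332147  [base 9] 5·9^5 + 5·9^4 + 5·9^3 + 5·9^2 + 5·9 + 2  →[9↦10]→  5·10^5 + 5·10^4 + 5·10^3 + 5·10^2 + 5·10 + 2 = 555552  −1 ⇒ G_8=555551
G_8=555551  [base 10] 5·10^5 + 5·10^4 + 5·10^3 + 5·10^2 + 5·10 + 1  →[10↦11]→  5·11^5 + 5·11^4 + 5·11^3 + 5·11^2 + 5·11 + 1 = 885776  −1 ⇒ G_9=885775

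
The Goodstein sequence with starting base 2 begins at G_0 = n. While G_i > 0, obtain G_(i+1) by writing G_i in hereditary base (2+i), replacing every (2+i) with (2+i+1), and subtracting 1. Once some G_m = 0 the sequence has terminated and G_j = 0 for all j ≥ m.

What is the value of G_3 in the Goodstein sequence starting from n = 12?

(0) 12|_2 = 2^(2 + 1) + 2^2 ↦ 3^(3 + 1) + 3^3|_3 = 108 ⇒ 107
(1) 107|_3 = 3^(3 + 1) + 2·3^2 + 2·3 + 2 ↦ 4^(4 + 1) + 2·4^2 + 2·4 + 2|_4 = 1066 ⇒ 1065
(2) 1065|_4 = 4^(4 + 1) + 2·4^2 + 2·4 + 1 ↦ 5^(5 + 1) + 2·5^2 + 2·5 + 1|_5 = 15686 ⇒ 15685
(3) 15685|_5 = 5^(5 + 1) + 2·5^2 + 2·5 ↦ 6^(6 + 1) + 2·6^2 + 2·6|_6 = 280020 ⇒ 280019

15685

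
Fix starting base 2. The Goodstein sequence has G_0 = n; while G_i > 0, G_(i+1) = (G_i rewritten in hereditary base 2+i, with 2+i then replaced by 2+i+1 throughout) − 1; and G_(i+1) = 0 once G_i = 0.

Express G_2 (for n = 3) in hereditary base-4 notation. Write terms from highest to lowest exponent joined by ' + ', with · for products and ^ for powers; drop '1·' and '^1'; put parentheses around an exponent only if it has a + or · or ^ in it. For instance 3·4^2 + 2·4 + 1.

3

3 —HB2→ 2 + 1 —bump→ 3 + 1 = 4 —(−1)→ 3
3 —HB3→ 3 —bump→ 4 = 4 —(−1)→ 3
3 —HB4→ 3 —bump→ 3 = 3 —(−1)→ 2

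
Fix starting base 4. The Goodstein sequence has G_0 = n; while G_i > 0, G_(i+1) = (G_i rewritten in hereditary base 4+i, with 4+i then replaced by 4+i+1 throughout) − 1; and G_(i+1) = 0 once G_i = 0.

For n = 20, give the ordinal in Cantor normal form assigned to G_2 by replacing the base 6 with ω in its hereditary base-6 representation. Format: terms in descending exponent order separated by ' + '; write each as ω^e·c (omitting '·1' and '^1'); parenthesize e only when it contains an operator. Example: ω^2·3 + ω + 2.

ω^2 + 3

[0] 20 ≡ 4^2 + 4 (base 4). Lift 5: 30. −1: 29.
[1] 29 ≡ 5^2 + 4 (base 5). Lift 6: 40. −1: 39.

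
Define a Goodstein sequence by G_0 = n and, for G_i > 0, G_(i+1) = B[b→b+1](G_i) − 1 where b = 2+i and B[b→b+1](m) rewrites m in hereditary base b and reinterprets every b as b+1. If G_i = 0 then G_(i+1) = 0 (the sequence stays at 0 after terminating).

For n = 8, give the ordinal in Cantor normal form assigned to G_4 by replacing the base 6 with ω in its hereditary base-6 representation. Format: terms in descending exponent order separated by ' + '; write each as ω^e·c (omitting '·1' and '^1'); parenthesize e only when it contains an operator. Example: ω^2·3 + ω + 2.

ω^ω·2 + ω^2·2 + ω + 5

i=0: 8 = 2^(2 + 1) (b=2); 2→3: 3^(3 + 1) = 81; 81−1 = 80
i=1: 80 = 2·3^3 + 2·3^2 + 2·3 + 2 (b=3); 3→4: 2·4^4 + 2·4^2 + 2·4 + 2 = 554; 554−1 = 553
i=2: 553 = 2·4^4 + 2·4^2 + 2·4 + 1 (b=4); 4→5: 2·5^5 + 2·5^2 + 2·5 + 1 = 6311; 6311−1 = 6310
i=3: 6310 = 2·5^5 + 2·5^2 + 2·5 (b=5); 5→6: 2·6^6 + 2·6^2 + 2·6 = 93396; 93396−1 = 93395
i=4: 93395 = 2·6^6 + 2·6^2 + 6 + 5 (b=6); 6→7: 2·7^7 + 2·7^2 + 7 + 5 = 1647196; 1647196−1 = 1647195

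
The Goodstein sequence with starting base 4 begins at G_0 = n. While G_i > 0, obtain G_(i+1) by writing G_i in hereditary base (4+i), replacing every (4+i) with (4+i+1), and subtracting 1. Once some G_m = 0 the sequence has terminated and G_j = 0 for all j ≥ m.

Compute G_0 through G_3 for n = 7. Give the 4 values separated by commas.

7, 7, 7, 7

G_0=7  [base 4] 4 + 3  →[4↦5]→  5 + 3 = 8  −1 ⇒ G_1=7
G_1=7  [base 5] 5 + 2  →[5↦6]→  6 + 2 = 8  −1 ⇒ G_2=7
G_2=7  [base 6] 6 + 1  →[6↦7]→  7 + 1 = 8  −1 ⇒ G_3=7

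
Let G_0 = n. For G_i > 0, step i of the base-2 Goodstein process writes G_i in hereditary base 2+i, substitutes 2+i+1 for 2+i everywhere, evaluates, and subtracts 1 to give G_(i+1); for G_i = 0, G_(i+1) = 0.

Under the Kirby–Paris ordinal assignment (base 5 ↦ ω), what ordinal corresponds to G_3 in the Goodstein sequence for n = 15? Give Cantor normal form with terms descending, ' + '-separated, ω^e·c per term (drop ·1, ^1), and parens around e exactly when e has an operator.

ω^(ω + 1) + ω^ω + 2

15 —HB2→ 2^(2 + 1) + 2^2 + 2 + 1 —bump→ 3^(3 + 1) + 3^3 + 3 + 1 = 112 —(−1)→ 111
111 —HB3→ 3^(3 + 1) + 3^3 + 3 —bump→ 4^(4 + 1) + 4^4 + 4 = 1284 —(−1)→ 1283
1283 —HB4→ 4^(4 + 1) + 4^4 + 3 —bump→ 5^(5 + 1) + 5^5 + 3 = 18753 —(−1)→ 18752
18752 —HB5→ 5^(5 + 1) + 5^5 + 2 —bump→ 6^(6 + 1) + 6^6 + 2 = 326594 —(−1)→ 326593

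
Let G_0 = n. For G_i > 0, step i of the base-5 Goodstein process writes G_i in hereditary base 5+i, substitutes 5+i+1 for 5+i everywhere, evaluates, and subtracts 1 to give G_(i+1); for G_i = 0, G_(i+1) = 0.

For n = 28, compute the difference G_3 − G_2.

14

[0] 28 ≡ 5^2 + 3 (base 5). Lift 6: 39. −1: 38.
[1] 38 ≡ 6^2 + 2 (base 6). Lift 7: 51. −1: 50.
[2] 50 ≡ 7^2 + 1 (base 7). Lift 8: 65. −1: 64.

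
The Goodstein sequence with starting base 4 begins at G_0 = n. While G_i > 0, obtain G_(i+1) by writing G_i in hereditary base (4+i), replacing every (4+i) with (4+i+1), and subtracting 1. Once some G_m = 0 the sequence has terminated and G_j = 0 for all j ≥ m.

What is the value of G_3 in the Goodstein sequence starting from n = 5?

4

step 0: 5 = 4 + 1; sub 5 for 4: 5 + 1; = 6; G_1 = 6−1 = 5
step 1: 5 = 5; sub 6 for 5: 6; = 6; G_2 = 6−1 = 5
step 2: 5 = 5; sub 7 for 6: 5; = 5; G_3 = 5−1 = 4
step 3: 4 = 4; sub 8 for 7: 4; = 4; G_4 = 4−1 = 3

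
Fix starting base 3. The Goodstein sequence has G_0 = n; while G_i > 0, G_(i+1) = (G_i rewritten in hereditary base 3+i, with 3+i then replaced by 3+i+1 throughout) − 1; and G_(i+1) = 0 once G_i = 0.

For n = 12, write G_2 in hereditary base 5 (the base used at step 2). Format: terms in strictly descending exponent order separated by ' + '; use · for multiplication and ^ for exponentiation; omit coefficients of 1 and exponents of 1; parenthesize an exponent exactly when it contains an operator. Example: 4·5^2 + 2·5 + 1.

5^2 + 2

base 3: 12 = 3^2 + 3; at 4: 4^2 + 4 = 20; next = 19
base 4: 19 = 4^2 + 3; at 5: 5^2 + 3 = 28; next = 27
base 5: 27 = 5^2 + 2; at 6: 6^2 + 2 = 38; next = 37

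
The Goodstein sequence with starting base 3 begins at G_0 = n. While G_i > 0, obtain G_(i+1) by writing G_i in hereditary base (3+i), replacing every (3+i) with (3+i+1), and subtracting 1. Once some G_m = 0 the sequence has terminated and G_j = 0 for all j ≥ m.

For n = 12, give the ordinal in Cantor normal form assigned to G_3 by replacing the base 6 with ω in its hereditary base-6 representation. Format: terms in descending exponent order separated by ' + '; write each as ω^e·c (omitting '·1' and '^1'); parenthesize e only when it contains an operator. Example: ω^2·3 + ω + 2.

ω^2 + 1

[0] 12 ≡ 3^2 + 3 (base 3). Lift 4: 20. −1: 19.
[1] 19 ≡ 4^2 + 3 (base 4). Lift 5: 28. −1: 27.
[2] 27 ≡ 5^2 + 2 (base 5). Lift 6: 38. −1: 37.
[3] 37 ≡ 6^2 + 1 (base 6). Lift 7: 50. −1: 49.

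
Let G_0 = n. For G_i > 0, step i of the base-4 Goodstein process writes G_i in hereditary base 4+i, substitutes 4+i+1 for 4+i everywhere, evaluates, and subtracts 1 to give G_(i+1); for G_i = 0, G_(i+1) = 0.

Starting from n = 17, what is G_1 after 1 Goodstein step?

[0] 17 ≡ 4^2 + 1 (base 4). Lift 5: 26. −1: 25.
[1] 25 ≡ 5^2 (base 5). Lift 6: 36. −1: 35.

25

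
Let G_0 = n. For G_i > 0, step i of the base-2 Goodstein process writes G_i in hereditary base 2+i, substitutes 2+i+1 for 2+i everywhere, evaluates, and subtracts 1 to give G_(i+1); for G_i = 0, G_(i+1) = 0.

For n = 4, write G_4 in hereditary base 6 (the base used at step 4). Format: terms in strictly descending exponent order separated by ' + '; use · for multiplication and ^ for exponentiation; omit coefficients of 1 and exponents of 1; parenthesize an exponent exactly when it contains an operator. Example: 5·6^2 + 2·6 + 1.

[0] 4 ≡ 2^2 (base 2). Lift 3: 27. −1: 26.
[1] 26 ≡ 2·3^2 + 2·3 + 2 (base 3). Lift 4: 42. −1: 41.
[2] 41 ≡ 2·4^2 + 2·4 + 1 (base 4). Lift 5: 61. −1: 60.
[3] 60 ≡ 2·5^2 + 2·5 (base 5). Lift 6: 84. −1: 83.

2·6^2 + 6 + 5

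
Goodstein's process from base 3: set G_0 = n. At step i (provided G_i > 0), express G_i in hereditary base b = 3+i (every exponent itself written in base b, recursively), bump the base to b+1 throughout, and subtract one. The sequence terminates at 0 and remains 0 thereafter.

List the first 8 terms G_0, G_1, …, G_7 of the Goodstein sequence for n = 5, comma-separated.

5 —HB3→ 3 + 2 —bump→ 4 + 2 = 6 —(−1)→ 5
5 —HB4→ 4 + 1 —bump→ 5 + 1 = 6 —(−1)→ 5
5 —HB5→ 5 —bump→ 6 = 6 —(−1)→ 5
5 —HB6→ 5 —bump→ 5 = 5 —(−1)→ 4
4 —HB7→ 4 —bump→ 4 = 4 —(−1)→ 3
3 —HB8→ 3 —bump→ 3 = 3 —(−1)→ 2
2 —HB9→ 2 —bump→ 2 = 2 —(−1)→ 1

5, 5, 5, 5, 4, 3, 2, 1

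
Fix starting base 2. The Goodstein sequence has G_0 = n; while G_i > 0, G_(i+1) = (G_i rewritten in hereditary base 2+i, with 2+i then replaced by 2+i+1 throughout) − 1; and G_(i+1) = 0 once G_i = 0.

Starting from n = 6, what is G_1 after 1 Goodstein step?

base 2: 6 = 2^2 + 2; at 3: 3^3 + 3 = 30; next = 29
base 3: 29 = 3^3 + 2; at 4: 4^4 + 2 = 258; next = 257

29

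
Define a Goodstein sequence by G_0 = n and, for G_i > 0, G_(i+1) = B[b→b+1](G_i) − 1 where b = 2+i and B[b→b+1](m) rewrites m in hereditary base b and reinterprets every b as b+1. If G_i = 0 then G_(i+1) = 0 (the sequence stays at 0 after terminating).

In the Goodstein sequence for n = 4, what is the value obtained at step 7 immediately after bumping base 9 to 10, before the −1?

[0] 4 ≡ 2^2 (base 2). Lift 3: 27. −1: 26.
[1] 26 ≡ 2·3^2 + 2·3 + 2 (base 3). Lift 4: 42. −1: 41.
[2] 41 ≡ 2·4^2 + 2·4 + 1 (base 4). Lift 5: 61. −1: 60.
[3] 60 ≡ 2·5^2 + 2·5 (base 5). Lift 6: 84. −1: 83.
[4] 83 ≡ 2·6^2 + 6 + 5 (base 6). Lift 7: 110. −1: 109.
[5] 109 ≡ 2·7^2 + 7 + 4 (base 7). Lift 8: 140. −1: 139.
[6] 139 ≡ 2·8^2 + 8 + 3 (base 8). Lift 9: 174. −1: 173.
[7] 173 ≡ 2·9^2 + 9 + 2 (base 9). Lift 10: 212. −1: 211.

212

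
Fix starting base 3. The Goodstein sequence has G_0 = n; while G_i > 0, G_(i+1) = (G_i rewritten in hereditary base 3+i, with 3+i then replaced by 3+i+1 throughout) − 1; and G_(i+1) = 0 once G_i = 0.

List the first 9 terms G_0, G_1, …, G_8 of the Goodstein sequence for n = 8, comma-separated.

8, 9, 10, 11, 11, 11, 11, 11, 11

(0) 8|_3 = 2·3 + 2 ↦ 2·4 + 2|_4 = 10 ⇒ 9
(1) 9|_4 = 2·4 + 1 ↦ 2·5 + 1|_5 = 11 ⇒ 10
(2) 10|_5 = 2·5 ↦ 2·6|_6 = 12 ⇒ 11
(3) 11|_6 = 6 + 5 ↦ 7 + 5|_7 = 12 ⇒ 11
(4) 11|_7 = 7 + 4 ↦ 8 + 4|_8 = 12 ⇒ 11
(5) 11|_8 = 8 + 3 ↦ 9 + 3|_9 = 12 ⇒ 11
(6) 11|_9 = 9 + 2 ↦ 10 + 2|_10 = 12 ⇒ 11
(7) 11|_10 = 10 + 1 ↦ 11 + 1|_11 = 12 ⇒ 11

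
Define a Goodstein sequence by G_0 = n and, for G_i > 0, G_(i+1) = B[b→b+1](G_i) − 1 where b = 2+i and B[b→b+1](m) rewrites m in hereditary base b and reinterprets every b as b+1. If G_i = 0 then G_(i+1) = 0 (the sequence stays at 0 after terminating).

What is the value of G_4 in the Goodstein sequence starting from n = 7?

step 0: 7 = 2^2 + 2 + 1; sub 3 for 2: 3^3 + 3 + 1; = 31; G_1 = 31−1 = 30
step 1: 30 = 3^3 + 3; sub 4 for 3: 4^4 + 4; = 260; G_2 = 260−1 = 259
step 2: 259 = 4^4 + 3; sub 5 for 4: 5^5 + 3; = 3128; G_3 = 3128−1 = 3127
step 3: 3127 = 5^5 + 2; sub 6 for 5: 6^6 + 2; = 46658; G_4 = 46658−1 = 46657
step 4: 46657 = 6^6 + 1; sub 7 for 6: 7^7 + 1; = 823544; G_5 = 823544−1 = 823543

46657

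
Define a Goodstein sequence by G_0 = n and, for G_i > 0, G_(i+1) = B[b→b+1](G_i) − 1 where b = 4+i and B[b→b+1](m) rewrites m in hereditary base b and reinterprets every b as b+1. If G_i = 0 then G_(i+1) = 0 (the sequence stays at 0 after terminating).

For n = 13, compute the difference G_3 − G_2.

G_0=13  [base 4] 3·4 + 1  →[4↦5]→  3·5 + 1 = 16  −1 ⇒ G_1=15
G_1=15  [base 5] 3·5  →[5↦6]→  3·6 = 18  −1 ⇒ G_2=17
G_2=17  [base 6] 2·6 + 5  →[6↦7]→  2·7 + 5 = 19  −1 ⇒ G_3=18

1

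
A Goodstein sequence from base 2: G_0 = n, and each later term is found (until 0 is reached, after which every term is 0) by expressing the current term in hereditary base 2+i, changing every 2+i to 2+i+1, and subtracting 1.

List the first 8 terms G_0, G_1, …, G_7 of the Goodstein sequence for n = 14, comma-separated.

14, 110, 1281, 18750, 326591, 5862840, 134404971, 3487116548

[0] 14 ≡ 2^(2 + 1) + 2^2 + 2 (base 2). Lift 3: 111. −1: 110.
[1] 110 ≡ 3^(3 + 1) + 3^3 + 2 (base 3). Lift 4: 1282. −1: 1281.
[2] 1281 ≡ 4^(4 + 1) + 4^4 + 1 (base 4). Lift 5: 18751. −1: 18750.
[3] 18750 ≡ 5^(5 + 1) + 5^5 (base 5). Lift 6: 326592. −1: 326591.
[4] 326591 ≡ 6^(6 + 1) + 5·6^5 + 5·6^4 + 5·6^3 + 5·6^2 + 5·6 + 5 (base 6). Lift 7: 5862841. −1: 5862840.
[5] 5862840 ≡ 7^(7 + 1) + 5·7^5 + 5·7^4 + 5·7^3 + 5·7^2 + 5·7 + 4 (base 7). Lift 8: 134404972. −1: 134404971.
[6] 134404971 ≡ 8^(8 + 1) + 5·8^5 + 5·8^4 + 5·8^3 + 5·8^2 + 5·8 + 3 (base 8). Lift 9: 3487116549. −1: 3487116548.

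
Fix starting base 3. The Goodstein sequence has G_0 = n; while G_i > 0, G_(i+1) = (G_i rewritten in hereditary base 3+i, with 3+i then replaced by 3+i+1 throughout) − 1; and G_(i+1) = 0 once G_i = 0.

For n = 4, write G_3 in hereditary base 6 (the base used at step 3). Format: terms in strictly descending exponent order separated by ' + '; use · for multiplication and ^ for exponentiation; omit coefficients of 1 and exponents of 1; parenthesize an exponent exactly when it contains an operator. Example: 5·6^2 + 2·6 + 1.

3

base 3: 4 = 3 + 1; at 4: 4 + 1 = 5; next = 4
base 4: 4 = 4; at 5: 5 = 5; next = 4
base 5: 4 = 4; at 6: 4 = 4; next = 3
base 6: 3 = 3; at 7: 3 = 3; next = 2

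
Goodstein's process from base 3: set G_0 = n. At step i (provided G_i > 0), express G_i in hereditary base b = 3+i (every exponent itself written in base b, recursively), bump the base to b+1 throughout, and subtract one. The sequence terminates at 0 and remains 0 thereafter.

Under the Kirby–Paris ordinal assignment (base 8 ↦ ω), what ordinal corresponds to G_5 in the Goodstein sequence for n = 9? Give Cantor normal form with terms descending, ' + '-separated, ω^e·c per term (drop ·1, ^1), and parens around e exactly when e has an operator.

ω·2 + 7

step 0: 9 = 3^2; sub 4 for 3: 4^2; = 16; G_1 = 16−1 = 15
step 1: 15 = 3·4 + 3; sub 5 for 4: 3·5 + 3; = 18; G_2 = 18−1 = 17
step 2: 17 = 3·5 + 2; sub 6 for 5: 3·6 + 2; = 20; G_3 = 20−1 = 19
step 3: 19 = 3·6 + 1; sub 7 for 6: 3·7 + 1; = 22; G_4 = 22−1 = 21
step 4: 21 = 3·7; sub 8 for 7: 3·8; = 24; G_5 = 24−1 = 23
step 5: 23 = 2·8 + 7; sub 9 for 8: 2·9 + 7; = 25; G_6 = 25−1 = 24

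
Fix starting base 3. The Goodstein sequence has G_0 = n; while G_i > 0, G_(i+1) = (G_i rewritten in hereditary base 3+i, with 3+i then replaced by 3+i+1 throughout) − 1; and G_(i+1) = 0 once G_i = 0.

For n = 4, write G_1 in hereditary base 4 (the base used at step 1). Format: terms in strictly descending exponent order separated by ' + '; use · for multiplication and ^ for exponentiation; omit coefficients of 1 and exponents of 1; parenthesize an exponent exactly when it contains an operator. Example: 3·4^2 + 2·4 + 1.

4

base 3: 4 = 3 + 1; at 4: 4 + 1 = 5; next = 4
base 4: 4 = 4; at 5: 5 = 5; next = 4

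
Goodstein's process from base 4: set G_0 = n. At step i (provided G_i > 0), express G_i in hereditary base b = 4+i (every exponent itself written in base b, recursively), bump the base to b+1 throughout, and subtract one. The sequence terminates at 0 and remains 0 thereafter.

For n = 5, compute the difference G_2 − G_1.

base 4: 5 = 4 + 1; at 5: 5 + 1 = 6; next = 5
base 5: 5 = 5; at 6: 6 = 6; next = 5

0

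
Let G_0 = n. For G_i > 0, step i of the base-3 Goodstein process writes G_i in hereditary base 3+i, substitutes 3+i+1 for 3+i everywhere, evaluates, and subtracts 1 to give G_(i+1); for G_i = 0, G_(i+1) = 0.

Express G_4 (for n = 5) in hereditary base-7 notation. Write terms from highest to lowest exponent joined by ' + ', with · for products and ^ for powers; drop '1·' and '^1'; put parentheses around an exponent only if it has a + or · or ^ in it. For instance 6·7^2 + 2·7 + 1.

4

G_0=5  [base 3] 3 + 2  →[3↦4]→  4 + 2 = 6  −1 ⇒ G_1=5
G_1=5  [base 4] 4 + 1  →[4↦5]→  5 + 1 = 6  −1 ⇒ G_2=5
G_2=5  [base 5] 5  →[5↦6]→  6 = 6  −1 ⇒ G_3=5
G_3=5  [base 6] 5  →[6↦7]→  5 = 5  −1 ⇒ G_4=4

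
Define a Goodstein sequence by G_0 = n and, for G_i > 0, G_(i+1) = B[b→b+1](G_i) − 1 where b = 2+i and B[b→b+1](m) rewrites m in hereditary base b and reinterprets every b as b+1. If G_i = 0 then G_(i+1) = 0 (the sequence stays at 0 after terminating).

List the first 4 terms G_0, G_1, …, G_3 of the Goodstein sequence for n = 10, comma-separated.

10, 83, 1025, 15625

i=0: 10 = 2^(2 + 1) + 2 (b=2); 2→3: 3^(3 + 1) + 3 = 84; 84−1 = 83
i=1: 83 = 3^(3 + 1) + 2 (b=3); 3→4: 4^(4 + 1) + 2 = 1026; 1026−1 = 1025
i=2: 1025 = 4^(4 + 1) + 1 (b=4); 4→5: 5^(5 + 1) + 1 = 15626; 15626−1 = 15625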